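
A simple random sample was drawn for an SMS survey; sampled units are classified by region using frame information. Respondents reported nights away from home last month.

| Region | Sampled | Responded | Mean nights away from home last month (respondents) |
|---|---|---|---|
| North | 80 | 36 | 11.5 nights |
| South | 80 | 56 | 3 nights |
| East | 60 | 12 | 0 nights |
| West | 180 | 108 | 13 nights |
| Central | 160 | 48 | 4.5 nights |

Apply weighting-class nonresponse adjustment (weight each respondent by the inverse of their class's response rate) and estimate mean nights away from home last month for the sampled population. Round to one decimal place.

Response rates by class: North 36/80 = 45%, South 56/80 = 70%, East 12/60 = 20%, West 108/180 = 60%, Central 48/160 = 30%.
Each respondent's weight = sampled/responded in their class; summing within a class gives n_sampled, so:
  North: 80 × 11.5 = 920
  South: 80 × 3 = 240
  East: 60 × 0 = 0
  West: 180 × 13 = 2340
  Central: 160 × 4.5 = 720
Adjusted estimate = 4220 / 560 = 7.53571 → 7.5.

7.5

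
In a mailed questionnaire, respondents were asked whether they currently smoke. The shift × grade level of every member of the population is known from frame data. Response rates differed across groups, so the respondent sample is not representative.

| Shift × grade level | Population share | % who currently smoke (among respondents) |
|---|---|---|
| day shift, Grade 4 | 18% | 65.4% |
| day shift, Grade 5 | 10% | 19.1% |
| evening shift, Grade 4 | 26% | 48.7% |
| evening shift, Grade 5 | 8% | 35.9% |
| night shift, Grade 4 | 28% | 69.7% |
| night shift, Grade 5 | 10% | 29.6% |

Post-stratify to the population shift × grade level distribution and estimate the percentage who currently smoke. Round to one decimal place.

51.7%

Reweight to the known shift × grade level distribution:
  day shift, Grade 4: 0.18 × 65.4 = 11.772
  day shift, Grade 5: 0.1 × 19.1 = 1.91
  evening shift, Grade 4: 0.26 × 48.7 = 12.662
  evening shift, Grade 5: 0.08 × 35.9 = 2.872
  night shift, Grade 4: 0.28 × 69.7 = 19.516
  night shift, Grade 5: 0.1 × 29.6 = 2.96
Post-stratified estimate = 51.692 → 51.7%.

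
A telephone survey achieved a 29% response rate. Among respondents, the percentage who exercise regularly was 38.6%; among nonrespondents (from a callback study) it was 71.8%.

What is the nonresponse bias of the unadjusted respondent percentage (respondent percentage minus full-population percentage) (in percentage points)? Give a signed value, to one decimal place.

Nonresponse fraction = 1 − 0.29 = 0.71.
Bias = (nonresponse fraction) × (respondent percentage − nonrespondent percentage)
     = 0.71 × (38.6 − 71.8) = 0.71 × -33.2 = -23.572.

-23.6 percentage points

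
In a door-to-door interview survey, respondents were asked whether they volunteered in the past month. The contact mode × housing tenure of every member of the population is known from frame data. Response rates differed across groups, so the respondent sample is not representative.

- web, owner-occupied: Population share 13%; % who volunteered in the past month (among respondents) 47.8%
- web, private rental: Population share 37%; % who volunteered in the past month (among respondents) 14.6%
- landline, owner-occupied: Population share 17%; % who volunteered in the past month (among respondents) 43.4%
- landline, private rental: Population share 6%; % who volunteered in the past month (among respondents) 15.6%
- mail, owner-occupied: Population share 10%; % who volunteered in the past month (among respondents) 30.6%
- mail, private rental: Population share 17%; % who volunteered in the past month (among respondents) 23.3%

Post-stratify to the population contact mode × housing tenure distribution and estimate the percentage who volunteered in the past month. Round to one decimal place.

Reweight to the known contact mode × housing tenure distribution:
  web, owner-occupied: 0.13 × 47.8 = 6.214
  web, private rental: 0.37 × 14.6 = 5.402
  landline, owner-occupied: 0.17 × 43.4 = 7.378
  landline, private rental: 0.06 × 15.6 = 0.936
  mail, owner-occupied: 0.1 × 30.6 = 3.06
  mail, private rental: 0.17 × 23.3 = 3.961
Post-stratified estimate = 26.951 → 27.0%.

27.0%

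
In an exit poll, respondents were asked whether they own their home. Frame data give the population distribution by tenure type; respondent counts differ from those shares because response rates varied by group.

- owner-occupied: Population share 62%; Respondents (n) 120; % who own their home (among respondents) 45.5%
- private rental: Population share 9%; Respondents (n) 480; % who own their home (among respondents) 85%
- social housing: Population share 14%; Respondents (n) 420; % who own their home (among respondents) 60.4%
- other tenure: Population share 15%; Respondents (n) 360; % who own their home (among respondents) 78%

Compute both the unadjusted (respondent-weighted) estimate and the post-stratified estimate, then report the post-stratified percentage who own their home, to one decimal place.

Without adjustment, the pooled respondent share is:
  (120/1380)×45.5 + (480/1380)×85 + (420/1380)×60.4 + (360/1380)×78 = 72.2522%
Post-stratifying to population shares instead:
  0.62×45.5 + 0.09×85 + 0.14×60.4 + 0.15×78 = 56.016%

56.0%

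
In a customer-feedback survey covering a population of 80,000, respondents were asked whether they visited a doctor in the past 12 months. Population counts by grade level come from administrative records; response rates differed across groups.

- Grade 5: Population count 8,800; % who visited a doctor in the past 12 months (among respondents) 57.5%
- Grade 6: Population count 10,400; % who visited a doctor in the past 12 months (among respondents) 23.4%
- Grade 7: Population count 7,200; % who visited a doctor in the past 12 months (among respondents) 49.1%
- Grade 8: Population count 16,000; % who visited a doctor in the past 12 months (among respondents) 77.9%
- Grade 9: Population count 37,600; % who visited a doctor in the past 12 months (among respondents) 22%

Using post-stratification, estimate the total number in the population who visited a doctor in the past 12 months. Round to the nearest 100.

Each cell contributes its population count × the respondent rate:
  Grade 5: 8,800 × 57.5% = 5060
  Grade 6: 10,400 × 23.4% = 2433.6
  Grade 7: 7,200 × 49.1% = 3535.2
  Grade 8: 16,000 × 77.9% = 12,464
  Grade 9: 37,600 × 22% = 8272
Estimated total = 31764.8 → 31,800.

31,800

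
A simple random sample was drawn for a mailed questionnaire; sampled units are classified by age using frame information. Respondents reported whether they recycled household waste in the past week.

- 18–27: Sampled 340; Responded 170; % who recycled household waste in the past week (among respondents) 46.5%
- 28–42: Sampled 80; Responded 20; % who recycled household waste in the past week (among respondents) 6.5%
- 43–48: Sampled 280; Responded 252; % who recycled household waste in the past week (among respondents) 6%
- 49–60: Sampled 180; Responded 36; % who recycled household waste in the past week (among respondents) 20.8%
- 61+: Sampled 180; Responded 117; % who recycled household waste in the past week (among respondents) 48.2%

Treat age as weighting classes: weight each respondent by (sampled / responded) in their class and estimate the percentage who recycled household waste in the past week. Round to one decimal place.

Response rates by class: 18–27 170/340 = 50%, 28–42 20/80 = 25%, 43–48 252/280 = 90%, 49–60 36/180 = 20%, 61+ 117/180 = 65%.
With weight = n_sampled/n_responded per class, the weighted class total is n_sampled:
  18–27: 340 × 46.5 = 15,810
  28–42: 80 × 6.5 = 520
  43–48: 280 × 6 = 1680
  49–60: 180 × 20.8 = 3744
  61+: 180 × 48.2 = 8676
Adjusted estimate = 30,430 / 1,060 = 28.7075 → 28.7%.

28.7%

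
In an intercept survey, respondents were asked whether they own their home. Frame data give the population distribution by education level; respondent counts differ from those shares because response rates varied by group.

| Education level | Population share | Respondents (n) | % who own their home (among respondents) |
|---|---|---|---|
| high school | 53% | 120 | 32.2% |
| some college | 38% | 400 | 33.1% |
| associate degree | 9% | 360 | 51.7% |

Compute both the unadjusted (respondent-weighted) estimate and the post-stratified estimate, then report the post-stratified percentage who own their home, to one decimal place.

Naive respondent-only estimate (weights = respondent counts):
  (120/880)×32.2 + (400/880)×33.1 + (360/880)×51.7 = 40.5864%
Reweighting by population education level shares:
  0.53×32.2 + 0.38×33.1 + 0.09×51.7 = 34.297%

34.3%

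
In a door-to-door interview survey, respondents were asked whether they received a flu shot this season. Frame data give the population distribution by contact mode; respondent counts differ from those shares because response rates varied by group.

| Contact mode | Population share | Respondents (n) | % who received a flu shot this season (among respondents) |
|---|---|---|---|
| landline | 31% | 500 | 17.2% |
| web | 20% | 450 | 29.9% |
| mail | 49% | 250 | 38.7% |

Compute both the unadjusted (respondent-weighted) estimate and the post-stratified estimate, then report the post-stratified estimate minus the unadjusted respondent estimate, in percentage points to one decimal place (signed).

+3.8 percentage points

Without adjustment, the pooled respondent share is:
  (500/1200)×17.2 + (450/1200)×29.9 + (250/1200)×38.7 = 26.4417%
Reweighting by population contact mode shares:
  0.31×17.2 + 0.2×29.9 + 0.49×38.7 = 30.275%
Difference = 30.275 − 26.4417 = 3.8333 pp.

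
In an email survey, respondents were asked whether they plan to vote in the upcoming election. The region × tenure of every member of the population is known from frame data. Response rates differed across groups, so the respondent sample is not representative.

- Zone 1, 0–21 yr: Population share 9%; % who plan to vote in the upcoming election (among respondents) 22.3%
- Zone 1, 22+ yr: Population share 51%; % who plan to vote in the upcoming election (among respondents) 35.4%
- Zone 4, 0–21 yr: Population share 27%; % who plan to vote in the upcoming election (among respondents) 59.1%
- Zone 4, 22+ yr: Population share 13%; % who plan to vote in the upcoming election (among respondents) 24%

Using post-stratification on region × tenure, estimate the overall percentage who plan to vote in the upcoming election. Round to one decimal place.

39.1%

Weight each group's respondent value by its population share:
  Zone 1, 0–21 yr: 0.09 × 22.3 = 2.007
  Zone 1, 22+ yr: 0.51 × 35.4 = 18.054
  Zone 4, 0–21 yr: 0.27 × 59.1 = 15.957
  Zone 4, 22+ yr: 0.13 × 24 = 3.12
Post-stratified estimate = 39.138 → 39.1%.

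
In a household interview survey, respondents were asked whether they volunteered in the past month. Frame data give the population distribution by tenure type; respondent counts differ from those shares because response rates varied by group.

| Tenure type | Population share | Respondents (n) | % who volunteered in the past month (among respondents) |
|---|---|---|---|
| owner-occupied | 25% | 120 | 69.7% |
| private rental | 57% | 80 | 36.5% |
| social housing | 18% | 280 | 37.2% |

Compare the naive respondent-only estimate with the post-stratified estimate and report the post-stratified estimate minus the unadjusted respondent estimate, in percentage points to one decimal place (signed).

Without adjustment, the pooled respondent share is:
  (120/480)×69.7 + (80/480)×36.5 + (280/480)×37.2 = 45.2083%
Post-stratified estimate weights by population shares:
  0.25×69.7 + 0.57×36.5 + 0.18×37.2 = 44.926%
Difference = 44.926 − 45.2083 = -0.2823 pp.

-0.3 percentage points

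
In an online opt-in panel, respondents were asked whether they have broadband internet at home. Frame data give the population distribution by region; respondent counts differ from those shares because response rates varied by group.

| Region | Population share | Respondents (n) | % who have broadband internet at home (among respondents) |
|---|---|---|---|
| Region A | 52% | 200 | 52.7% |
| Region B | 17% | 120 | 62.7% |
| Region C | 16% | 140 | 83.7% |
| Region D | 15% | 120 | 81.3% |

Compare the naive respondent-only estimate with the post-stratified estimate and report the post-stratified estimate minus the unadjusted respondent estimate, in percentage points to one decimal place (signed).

Without adjustment, the pooled respondent share is:
  (200/580)×52.7 + (120/580)×62.7 + (140/580)×83.7 + (120/580)×81.3 = 68.169%
Reweighting by population region shares:
  0.52×52.7 + 0.17×62.7 + 0.16×83.7 + 0.15×81.3 = 63.65%
Difference = 63.65 − 68.169 = -4.519 pp.

-4.5 percentage points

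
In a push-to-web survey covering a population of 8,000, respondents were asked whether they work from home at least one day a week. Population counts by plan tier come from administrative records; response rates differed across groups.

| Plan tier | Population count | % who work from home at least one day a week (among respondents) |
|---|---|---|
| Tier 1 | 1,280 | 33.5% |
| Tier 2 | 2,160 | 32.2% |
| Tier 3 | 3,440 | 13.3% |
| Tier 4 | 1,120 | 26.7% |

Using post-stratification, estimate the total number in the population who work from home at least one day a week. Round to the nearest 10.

Estimated count per cell = population count × respondent percentage:
  Tier 1: 1,280 × 33.5% = 428.8
  Tier 2: 2,160 × 32.2% = 695.52
  Tier 3: 3,440 × 13.3% = 457.52
  Tier 4: 1,120 × 26.7% = 299.04
Estimated total = 1880.88 → 1,880.

1,880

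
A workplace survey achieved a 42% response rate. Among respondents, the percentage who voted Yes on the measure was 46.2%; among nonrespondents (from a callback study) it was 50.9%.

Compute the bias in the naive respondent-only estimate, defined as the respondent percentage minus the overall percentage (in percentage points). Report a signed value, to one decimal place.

-2.7 percentage points

Nonresponse fraction = 1 − 0.42 = 0.58.
Bias = (nonresponse fraction) × (respondent percentage − nonrespondent percentage)
     = 0.58 × (46.2 − 50.9) = 0.58 × -4.7 = -2.726.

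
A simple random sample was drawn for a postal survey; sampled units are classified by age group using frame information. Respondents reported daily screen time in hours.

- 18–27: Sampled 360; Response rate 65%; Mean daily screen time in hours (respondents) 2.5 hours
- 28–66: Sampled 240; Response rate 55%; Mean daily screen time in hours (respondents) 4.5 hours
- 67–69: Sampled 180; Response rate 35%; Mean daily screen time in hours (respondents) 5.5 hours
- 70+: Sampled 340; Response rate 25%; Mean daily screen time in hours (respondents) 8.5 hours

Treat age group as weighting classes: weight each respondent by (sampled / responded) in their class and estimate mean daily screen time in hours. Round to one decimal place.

Each respondent's weight = sampled/responded in their class; summing within a class gives n_sampled, so:
  18–27: 360 × 2.5 = 900
  28–66: 240 × 4.5 = 1080
  67–69: 180 × 5.5 = 990
  70+: 340 × 8.5 = 2890
Adjusted estimate = 5860 / 1,120 = 5.23214 → 5.2.

5.2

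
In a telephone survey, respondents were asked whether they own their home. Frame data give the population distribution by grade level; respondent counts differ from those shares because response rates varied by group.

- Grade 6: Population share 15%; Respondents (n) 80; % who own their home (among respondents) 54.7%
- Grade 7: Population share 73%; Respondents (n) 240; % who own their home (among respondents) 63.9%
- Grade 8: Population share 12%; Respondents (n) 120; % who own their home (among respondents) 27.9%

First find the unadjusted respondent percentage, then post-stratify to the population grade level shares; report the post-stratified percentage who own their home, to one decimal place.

Without adjustment, the pooled respondent share is:
  (80/440)×54.7 + (240/440)×63.9 + (120/440)×27.9 = 52.4091%
Post-stratified estimate weights by population shares:
  0.15×54.7 + 0.73×63.9 + 0.12×27.9 = 58.2%

58.2%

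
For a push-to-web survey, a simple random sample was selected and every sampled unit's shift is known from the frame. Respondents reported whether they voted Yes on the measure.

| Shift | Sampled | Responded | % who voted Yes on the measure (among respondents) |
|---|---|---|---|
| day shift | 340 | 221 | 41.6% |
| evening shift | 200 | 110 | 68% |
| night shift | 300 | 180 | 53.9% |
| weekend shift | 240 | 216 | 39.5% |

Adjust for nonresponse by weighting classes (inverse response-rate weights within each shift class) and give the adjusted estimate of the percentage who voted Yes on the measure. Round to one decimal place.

Class response rates: day shift 221/340 = 65%, evening shift 110/200 = 55%, night shift 180/300 = 60%, weekend shift 216/240 = 90%.
With weight = n_sampled/n_responded per class, the weighted class total is n_sampled:
  day shift: 340 × 41.6 = 14,144
  evening shift: 200 × 68 = 13,600
  night shift: 300 × 53.9 = 16,170
  weekend shift: 240 × 39.5 = 9480
Adjusted estimate = 53,394 / 1,080 = 49.4389 → 49.4%.

49.4%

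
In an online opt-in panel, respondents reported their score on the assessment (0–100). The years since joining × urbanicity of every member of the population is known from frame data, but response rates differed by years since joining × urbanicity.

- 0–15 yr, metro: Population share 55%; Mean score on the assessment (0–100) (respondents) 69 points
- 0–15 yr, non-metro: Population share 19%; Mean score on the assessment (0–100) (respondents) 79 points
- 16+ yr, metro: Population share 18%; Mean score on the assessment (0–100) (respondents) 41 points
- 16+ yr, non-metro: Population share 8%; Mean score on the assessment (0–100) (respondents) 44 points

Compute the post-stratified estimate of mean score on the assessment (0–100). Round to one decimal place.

63.9

Each cell contributes population-share × respondent value:
  0–15 yr, metro: 0.55 × 69 = 37.95
  0–15 yr, non-metro: 0.19 × 79 = 15.01
  16+ yr, metro: 0.18 × 41 = 7.38
  16+ yr, non-metro: 0.08 × 44 = 3.52
Post-stratified estimate = 63.86 → 63.9.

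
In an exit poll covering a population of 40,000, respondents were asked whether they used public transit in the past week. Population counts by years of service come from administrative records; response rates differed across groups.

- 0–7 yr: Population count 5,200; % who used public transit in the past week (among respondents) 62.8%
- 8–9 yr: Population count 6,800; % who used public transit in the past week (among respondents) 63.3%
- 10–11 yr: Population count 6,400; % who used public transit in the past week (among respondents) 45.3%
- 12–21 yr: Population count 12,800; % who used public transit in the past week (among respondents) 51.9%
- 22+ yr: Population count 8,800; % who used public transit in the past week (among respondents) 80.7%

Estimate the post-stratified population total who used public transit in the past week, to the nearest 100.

24,200

Each cell contributes its population count × the respondent rate:
  0–7 yr: 5,200 × 62.8% = 3265.6
  8–9 yr: 6,800 × 63.3% = 4304.4
  10–11 yr: 6,400 × 45.3% = 2899.2
  12–21 yr: 12,800 × 51.9% = 6643.2
  22+ yr: 8,800 × 80.7% = 7101.6
Estimated total = 24,214 → 24,200.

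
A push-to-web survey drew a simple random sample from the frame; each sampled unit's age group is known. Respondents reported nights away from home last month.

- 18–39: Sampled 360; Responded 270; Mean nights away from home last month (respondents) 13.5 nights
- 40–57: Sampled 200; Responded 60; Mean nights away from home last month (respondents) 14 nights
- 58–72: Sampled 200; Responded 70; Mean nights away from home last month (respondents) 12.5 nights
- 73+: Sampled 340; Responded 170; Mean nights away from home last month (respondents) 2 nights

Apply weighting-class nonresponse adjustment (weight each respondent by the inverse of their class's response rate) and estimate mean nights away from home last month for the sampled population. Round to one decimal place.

9.9

Class response rates: 18–39 270/360 = 75%, 40–57 60/200 = 30%, 58–72 70/200 = 35%, 73+ 170/340 = 50%.
Inverse-response-rate weighting restores each class to its sampled count, so class totals weight by n_sampled:
  18–39: 360 × 13.5 = 4860
  40–57: 200 × 14 = 2800
  58–72: 200 × 12.5 = 2500
  73+: 340 × 2 = 680
Adjusted estimate = 10,840 / 1,100 = 9.85454 → 9.9.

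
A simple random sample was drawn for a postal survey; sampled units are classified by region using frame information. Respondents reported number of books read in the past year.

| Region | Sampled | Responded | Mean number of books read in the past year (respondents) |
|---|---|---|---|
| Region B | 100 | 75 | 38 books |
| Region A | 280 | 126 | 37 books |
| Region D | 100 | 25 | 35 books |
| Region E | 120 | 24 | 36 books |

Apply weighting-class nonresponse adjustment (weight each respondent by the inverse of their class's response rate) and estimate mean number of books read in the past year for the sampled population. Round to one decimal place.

36.6

Class response rates: Region B 75/100 = 75%, Region A 126/280 = 45%, Region D 25/100 = 25%, Region E 24/120 = 20%.
Inverse-response-rate weighting restores each class to its sampled count, so class totals weight by n_sampled:
  Region B: 100 × 38 = 3800
  Region A: 280 × 37 = 10,360
  Region D: 100 × 35 = 3500
  Region E: 120 × 36 = 4320
Adjusted estimate = 21,980 / 600 = 36.6333 → 36.6.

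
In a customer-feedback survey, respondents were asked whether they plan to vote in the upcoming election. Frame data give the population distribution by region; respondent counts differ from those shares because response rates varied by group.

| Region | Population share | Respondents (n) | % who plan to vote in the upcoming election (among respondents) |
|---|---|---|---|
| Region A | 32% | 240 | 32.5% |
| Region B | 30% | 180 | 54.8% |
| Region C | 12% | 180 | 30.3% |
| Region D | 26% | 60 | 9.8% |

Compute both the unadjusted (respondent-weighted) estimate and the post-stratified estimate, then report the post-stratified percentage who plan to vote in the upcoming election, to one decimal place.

Unadjusted (pooled respondent) estimate weights by respondent counts:
  (240/660)×32.5 + (180/660)×54.8 + (180/660)×30.3 + (60/660)×9.8 = 35.9182%
Reweighting by population region shares:
  0.32×32.5 + 0.3×54.8 + 0.12×30.3 + 0.26×9.8 = 33.024%

33.0%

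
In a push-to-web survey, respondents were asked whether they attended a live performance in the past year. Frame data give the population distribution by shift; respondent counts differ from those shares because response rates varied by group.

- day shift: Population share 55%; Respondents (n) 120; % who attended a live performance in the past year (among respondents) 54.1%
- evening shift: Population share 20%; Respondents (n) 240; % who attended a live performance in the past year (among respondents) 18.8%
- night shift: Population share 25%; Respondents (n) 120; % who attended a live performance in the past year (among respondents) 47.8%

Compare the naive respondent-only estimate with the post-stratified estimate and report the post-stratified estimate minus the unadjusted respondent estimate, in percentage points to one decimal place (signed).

+10.6 percentage points

Unadjusted (pooled respondent) estimate weights by respondent counts:
  (120/480)×54.1 + (240/480)×18.8 + (120/480)×47.8 = 34.875%
Post-stratified estimate weights by population shares:
  0.55×54.1 + 0.2×18.8 + 0.25×47.8 = 45.465%
Difference = 45.465 − 34.875 = 10.59 pp.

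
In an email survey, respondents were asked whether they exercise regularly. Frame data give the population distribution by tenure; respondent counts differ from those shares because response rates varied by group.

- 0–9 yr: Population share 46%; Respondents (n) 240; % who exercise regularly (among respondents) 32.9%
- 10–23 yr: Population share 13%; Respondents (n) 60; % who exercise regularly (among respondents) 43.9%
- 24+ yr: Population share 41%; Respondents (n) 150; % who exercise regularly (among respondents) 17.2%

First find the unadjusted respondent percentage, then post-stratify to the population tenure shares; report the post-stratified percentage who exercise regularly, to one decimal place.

27.9%

Unadjusted (pooled respondent) estimate weights by respondent counts:
  (240/450)×32.9 + (60/450)×43.9 + (150/450)×17.2 = 29.1333%
Post-stratified estimate weights by population shares:
  0.46×32.9 + 0.13×43.9 + 0.41×17.2 = 27.893%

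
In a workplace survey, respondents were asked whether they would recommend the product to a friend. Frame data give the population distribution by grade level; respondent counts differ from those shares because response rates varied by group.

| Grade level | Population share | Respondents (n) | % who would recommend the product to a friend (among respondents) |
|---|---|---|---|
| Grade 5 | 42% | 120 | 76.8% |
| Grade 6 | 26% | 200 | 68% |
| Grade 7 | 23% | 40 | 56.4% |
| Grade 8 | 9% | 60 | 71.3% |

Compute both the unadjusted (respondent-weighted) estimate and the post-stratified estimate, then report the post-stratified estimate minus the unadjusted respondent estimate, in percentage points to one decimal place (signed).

Without adjustment, the pooled respondent share is:
  (120/420)×76.8 + (200/420)×68 + (40/420)×56.4 + (60/420)×71.3 = 69.881%
Reweighting by population grade level shares:
  0.42×76.8 + 0.26×68 + 0.23×56.4 + 0.09×71.3 = 69.325%
Difference = 69.325 − 69.881 = -0.556 pp.

-0.6 percentage points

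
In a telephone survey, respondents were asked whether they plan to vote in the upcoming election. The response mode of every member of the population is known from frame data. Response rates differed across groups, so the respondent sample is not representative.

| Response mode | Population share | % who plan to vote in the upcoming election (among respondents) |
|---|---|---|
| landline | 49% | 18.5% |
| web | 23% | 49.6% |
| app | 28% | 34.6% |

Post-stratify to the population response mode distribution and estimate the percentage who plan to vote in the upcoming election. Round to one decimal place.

30.2%

Weight each group's respondent value by its population share:
  landline: 0.49 × 18.5 = 9.065
  web: 0.23 × 49.6 = 11.408
  app: 0.28 × 34.6 = 9.688
Post-stratified estimate = 30.161 → 30.2%.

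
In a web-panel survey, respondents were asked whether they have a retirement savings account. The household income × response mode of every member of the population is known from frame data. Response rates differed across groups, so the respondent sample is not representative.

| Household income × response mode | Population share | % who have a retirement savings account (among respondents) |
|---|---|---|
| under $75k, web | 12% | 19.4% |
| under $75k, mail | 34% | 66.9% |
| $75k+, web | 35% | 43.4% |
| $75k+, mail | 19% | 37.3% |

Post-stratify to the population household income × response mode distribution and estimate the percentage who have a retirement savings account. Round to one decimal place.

47.4%

Each cell contributes population-share × respondent value:
  under $75k, web: 0.12 × 19.4 = 2.328
  under $75k, mail: 0.34 × 66.9 = 22.746
  $75k+, web: 0.35 × 43.4 = 15.19
  $75k+, mail: 0.19 × 37.3 = 7.087
Post-stratified estimate = 47.351 → 47.4%.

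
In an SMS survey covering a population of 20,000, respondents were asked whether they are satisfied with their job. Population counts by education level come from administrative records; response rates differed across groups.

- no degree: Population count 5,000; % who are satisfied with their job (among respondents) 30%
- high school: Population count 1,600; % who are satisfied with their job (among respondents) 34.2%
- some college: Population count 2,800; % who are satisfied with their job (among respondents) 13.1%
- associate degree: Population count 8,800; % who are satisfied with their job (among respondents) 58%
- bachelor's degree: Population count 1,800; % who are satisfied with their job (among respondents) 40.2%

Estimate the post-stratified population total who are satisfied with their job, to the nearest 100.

8,200

Apply each group's respondent rate to its population count:
  no degree: 5,000 × 30% = 1500
  high school: 1,600 × 34.2% = 547.2
  some college: 2,800 × 13.1% = 366.8
  associate degree: 8,800 × 58% = 5104
  bachelor's degree: 1,800 × 40.2% = 723.6
Estimated total = 8241.6 → 8,200.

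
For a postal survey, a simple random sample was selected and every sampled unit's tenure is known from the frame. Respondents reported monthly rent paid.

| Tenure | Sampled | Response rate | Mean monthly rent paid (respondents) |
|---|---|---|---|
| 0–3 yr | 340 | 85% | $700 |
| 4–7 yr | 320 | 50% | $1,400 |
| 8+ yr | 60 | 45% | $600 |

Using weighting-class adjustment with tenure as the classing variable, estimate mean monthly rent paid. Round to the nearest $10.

$1,000

Inverse-response-rate weighting restores each class to its sampled count, so class totals weight by n_sampled:
  0–3 yr: 340 × 700 = 238,000
  4–7 yr: 320 × 1400 = 448,000
  8+ yr: 60 × 600 = 36,000
Adjusted estimate = 722,000 / 720 = 1002.78 → $1,000.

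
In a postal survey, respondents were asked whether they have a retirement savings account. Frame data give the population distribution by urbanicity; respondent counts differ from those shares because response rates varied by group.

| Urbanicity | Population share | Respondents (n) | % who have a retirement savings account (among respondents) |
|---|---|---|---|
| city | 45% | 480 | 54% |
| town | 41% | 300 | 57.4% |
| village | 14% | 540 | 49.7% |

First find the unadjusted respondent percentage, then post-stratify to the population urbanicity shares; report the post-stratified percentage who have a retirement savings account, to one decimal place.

54.8%

Naive respondent-only estimate (weights = respondent counts):
  (480/1320)×54 + (300/1320)×57.4 + (540/1320)×49.7 = 53.0136%
Reweighting by population urbanicity shares:
  0.45×54 + 0.41×57.4 + 0.14×49.7 = 54.792%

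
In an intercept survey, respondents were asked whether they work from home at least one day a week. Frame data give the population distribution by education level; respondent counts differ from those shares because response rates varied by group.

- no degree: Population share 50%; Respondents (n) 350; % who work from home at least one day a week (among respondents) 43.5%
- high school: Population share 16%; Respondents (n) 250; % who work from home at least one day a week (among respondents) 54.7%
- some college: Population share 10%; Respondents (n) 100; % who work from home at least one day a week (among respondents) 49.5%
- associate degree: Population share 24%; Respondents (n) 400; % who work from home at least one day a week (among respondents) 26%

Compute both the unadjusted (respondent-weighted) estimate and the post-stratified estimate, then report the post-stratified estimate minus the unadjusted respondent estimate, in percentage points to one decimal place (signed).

Without adjustment, the pooled respondent share is:
  (350/1100)×43.5 + (250/1100)×54.7 + (100/1100)×49.5 + (400/1100)×26 = 40.2273%
Reweighting by population education level shares:
  0.5×43.5 + 0.16×54.7 + 0.1×49.5 + 0.24×26 = 41.692%
Difference = 41.692 − 40.2273 = 1.4647 pp.

+1.5 percentage points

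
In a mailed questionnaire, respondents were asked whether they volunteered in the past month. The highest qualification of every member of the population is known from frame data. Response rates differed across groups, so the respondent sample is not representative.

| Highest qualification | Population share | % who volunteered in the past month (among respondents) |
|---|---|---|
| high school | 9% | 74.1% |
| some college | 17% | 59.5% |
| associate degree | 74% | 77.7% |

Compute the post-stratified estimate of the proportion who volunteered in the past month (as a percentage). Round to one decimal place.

74.3%

Each cell contributes population-share × respondent value:
  high school: 0.09 × 74.1 = 6.669
  some college: 0.17 × 59.5 = 10.115
  associate degree: 0.74 × 77.7 = 57.498
Post-stratified estimate = 74.282 → 74.3%.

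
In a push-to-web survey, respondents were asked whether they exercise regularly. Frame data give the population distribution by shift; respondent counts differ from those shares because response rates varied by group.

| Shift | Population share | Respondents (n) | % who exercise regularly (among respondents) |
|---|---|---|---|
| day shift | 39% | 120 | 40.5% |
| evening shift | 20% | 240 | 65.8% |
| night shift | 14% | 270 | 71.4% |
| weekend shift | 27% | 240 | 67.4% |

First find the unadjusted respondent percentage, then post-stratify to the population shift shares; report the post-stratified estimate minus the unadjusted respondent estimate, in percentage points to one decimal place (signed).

Naive respondent-only estimate (weights = respondent counts):
  (120/870)×40.5 + (240/870)×65.8 + (270/870)×71.4 + (240/870)×67.4 = 64.4897%
Reweighting by population shift shares:
  0.39×40.5 + 0.2×65.8 + 0.14×71.4 + 0.27×67.4 = 57.149%
Difference = 57.149 − 64.4897 = -7.3407 pp.

-7.3 percentage points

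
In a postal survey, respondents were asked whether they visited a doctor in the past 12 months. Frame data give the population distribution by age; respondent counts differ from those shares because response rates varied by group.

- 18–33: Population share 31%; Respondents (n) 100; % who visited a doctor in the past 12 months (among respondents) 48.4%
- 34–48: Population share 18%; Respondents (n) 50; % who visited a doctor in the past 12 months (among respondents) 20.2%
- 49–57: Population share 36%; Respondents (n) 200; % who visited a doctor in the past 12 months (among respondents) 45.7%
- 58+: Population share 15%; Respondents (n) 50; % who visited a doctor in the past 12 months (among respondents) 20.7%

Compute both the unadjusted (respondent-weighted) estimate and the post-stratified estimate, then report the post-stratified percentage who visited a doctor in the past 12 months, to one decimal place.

38.2%

Unadjusted (pooled respondent) estimate weights by respondent counts:
  (100/400)×48.4 + (50/400)×20.2 + (200/400)×45.7 + (50/400)×20.7 = 40.0625%
Post-stratified estimate weights by population shares:
  0.31×48.4 + 0.18×20.2 + 0.36×45.7 + 0.15×20.7 = 38.197%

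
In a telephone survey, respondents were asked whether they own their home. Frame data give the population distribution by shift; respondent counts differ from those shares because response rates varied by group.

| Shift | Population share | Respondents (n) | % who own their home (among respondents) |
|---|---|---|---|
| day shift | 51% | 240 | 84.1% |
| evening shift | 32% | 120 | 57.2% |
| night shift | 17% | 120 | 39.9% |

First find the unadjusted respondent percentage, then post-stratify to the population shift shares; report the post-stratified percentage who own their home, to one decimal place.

68.0%

Unadjusted (pooled respondent) estimate weights by respondent counts:
  (240/480)×84.1 + (120/480)×57.2 + (120/480)×39.9 = 66.325%
Post-stratified estimate weights by population shares:
  0.51×84.1 + 0.32×57.2 + 0.17×39.9 = 67.978%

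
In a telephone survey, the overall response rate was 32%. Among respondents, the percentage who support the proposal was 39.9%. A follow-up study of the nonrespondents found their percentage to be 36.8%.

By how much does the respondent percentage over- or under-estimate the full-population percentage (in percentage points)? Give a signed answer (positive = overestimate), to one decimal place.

+2.1 percentage points

Nonresponse fraction = 1 − 0.32 = 0.68.
Bias = (nonresponse fraction) × (respondent percentage − nonrespondent percentage)
     = 0.68 × (39.9 − 36.8) = 0.68 × 3.1 = 2.108.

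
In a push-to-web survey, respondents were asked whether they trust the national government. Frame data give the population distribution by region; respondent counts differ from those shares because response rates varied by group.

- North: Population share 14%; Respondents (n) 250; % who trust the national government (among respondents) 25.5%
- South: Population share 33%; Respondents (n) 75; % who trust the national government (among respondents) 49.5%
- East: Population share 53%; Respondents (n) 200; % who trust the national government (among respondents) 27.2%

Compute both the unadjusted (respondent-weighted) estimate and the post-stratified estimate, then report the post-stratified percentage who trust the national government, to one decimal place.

Unadjusted (pooled respondent) estimate weights by respondent counts:
  (250/525)×25.5 + (75/525)×49.5 + (200/525)×27.2 = 29.5762%
Post-stratified estimate weights by population shares:
  0.14×25.5 + 0.33×49.5 + 0.53×27.2 = 34.321%

34.3%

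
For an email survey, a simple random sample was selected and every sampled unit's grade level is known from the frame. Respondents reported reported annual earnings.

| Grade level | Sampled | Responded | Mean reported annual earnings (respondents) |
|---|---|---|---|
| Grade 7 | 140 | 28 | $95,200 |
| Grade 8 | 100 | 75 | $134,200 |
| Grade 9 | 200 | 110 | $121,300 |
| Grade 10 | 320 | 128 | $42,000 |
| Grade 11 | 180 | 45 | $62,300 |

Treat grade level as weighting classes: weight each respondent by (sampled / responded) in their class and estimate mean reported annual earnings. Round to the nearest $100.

$80,500

Class response rates: Grade 7 28/140 = 20%, Grade 8 75/100 = 75%, Grade 9 110/200 = 55%, Grade 10 128/320 = 40%, Grade 11 45/180 = 25%.
Weighting each respondent by the inverse class response rate inflates each class back to its sampled size, so the class weight is n_sampled:
  Grade 7: 140 × 95,200 = 13,328,000
  Grade 8: 100 × 134,200 = 13,420,000
  Grade 9: 200 × 121,300 = 24,260,000
  Grade 10: 320 × 42,000 = 13,440,000
  Grade 11: 180 × 62,300 = 11,214,000
Adjusted estimate = 75,662,000 / 940 = 80491.5 → $80,500.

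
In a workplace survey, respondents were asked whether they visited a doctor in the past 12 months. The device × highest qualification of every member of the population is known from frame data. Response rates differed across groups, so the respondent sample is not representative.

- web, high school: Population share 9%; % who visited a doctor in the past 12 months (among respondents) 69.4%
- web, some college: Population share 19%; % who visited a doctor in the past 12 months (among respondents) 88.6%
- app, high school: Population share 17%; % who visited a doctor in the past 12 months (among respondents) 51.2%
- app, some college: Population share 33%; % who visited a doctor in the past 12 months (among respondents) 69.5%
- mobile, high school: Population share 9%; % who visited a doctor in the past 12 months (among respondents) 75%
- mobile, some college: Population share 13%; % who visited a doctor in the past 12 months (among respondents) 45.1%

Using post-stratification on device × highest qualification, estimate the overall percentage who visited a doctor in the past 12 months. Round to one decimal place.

67.3%

Reweight to the known device × highest qualification distribution:
  web, high school: 0.09 × 69.4 = 6.246
  web, some college: 0.19 × 88.6 = 16.834
  app, high school: 0.17 × 51.2 = 8.704
  app, some college: 0.33 × 69.5 = 22.935
  mobile, high school: 0.09 × 75 = 6.75
  mobile, some college: 0.13 × 45.1 = 5.863
Post-stratified estimate = 67.332 → 67.3%.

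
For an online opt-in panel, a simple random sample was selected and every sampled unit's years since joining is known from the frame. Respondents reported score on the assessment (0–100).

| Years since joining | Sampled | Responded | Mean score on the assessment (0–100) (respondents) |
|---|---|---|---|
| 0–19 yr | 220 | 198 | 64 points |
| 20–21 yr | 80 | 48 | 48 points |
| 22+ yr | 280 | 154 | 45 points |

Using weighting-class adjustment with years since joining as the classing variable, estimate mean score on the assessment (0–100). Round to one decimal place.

52.6

Class response rates: 0–19 yr 198/220 = 90%, 20–21 yr 48/80 = 60%, 22+ yr 154/280 = 55%.
Inverse-response-rate weighting restores each class to its sampled count, so class totals weight by n_sampled:
  0–19 yr: 220 × 64 = 14,080
  20–21 yr: 80 × 48 = 3840
  22+ yr: 280 × 45 = 12,600
Adjusted estimate = 30,520 / 580 = 52.6207 → 52.6.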